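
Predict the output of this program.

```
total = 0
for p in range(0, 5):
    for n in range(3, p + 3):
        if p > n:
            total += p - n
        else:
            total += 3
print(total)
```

p=1,n=3: not 1>3, total = 0+3 = 3
p=2,n=3: not 2>3, total = 3+3 = 6
p=2,n=4: not 2>4, total = 6+3 = 9
p=3,n=3: not 3>3, total = 9+3 = 12
p=3,n=4: not 3>4, total = 12+3 = 15
p=3,n=5: not 3>5, total = 15+3 = 18
p=4,n=3: 4>3, total = 18+1 = 19
p=4,n=4: not 4>4, total = 19+3 = 22
p=4,n=5: not 4>5, total = 22+3 = 25
p=4,n=6: not 4>6, total = 25+3 = 28

28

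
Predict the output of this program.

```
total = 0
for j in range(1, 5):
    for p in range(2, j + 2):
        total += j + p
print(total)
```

60

j=1,p=2: total = 0+3 = 3
j=2,p=2: total = 3+4 = 7
j=2,p=3: total = 7+5 = 12
j=3,p=2: total = 12+5 = 17
j=3,p=3: total = 17+6 = 23
j=3,p=4: total = 23+7 = 30
j=4,p=2: total = 30+6 = 36
j=4,p=3: total = 36+7 = 43
j=4,p=4: total = 43+8 = 51
j=4,p=5: total = 51+9 = 60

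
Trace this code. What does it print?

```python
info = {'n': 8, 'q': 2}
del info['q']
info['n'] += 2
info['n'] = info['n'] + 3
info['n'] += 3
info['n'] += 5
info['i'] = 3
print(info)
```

{'n': 21, 'i': 3}

del 'q' → {'n': 8}
info['n'] = 8+2 = 10 → {'n': 10}
info['n'] = info['n']+3 = 13 → {'n': 13}
info['n'] = 13+3 = 16 → {'n': 16}
info['n'] = 16+5 = 21 → {'n': 21}
info['i'] = 3 → {'n': 21, 'i': 3}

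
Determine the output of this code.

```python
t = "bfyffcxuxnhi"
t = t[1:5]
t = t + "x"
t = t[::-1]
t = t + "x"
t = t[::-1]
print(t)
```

slice [1:5] → 'fyff'
+ 'x' → 'fyffx'
reverse → 'xffyf'
+ 'x' → 'xffyfx'
reverse → 'xfyffx'

xfyffx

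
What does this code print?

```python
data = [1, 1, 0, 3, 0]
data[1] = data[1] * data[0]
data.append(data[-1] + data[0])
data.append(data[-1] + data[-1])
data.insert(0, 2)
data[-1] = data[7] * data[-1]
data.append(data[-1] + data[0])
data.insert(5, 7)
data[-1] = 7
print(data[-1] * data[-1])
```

49

data[1] = data[1]*data[0] = 1*1 = 1 → [1, 1, 0, 3, 0]
append data[-1]+data[0] = 0+1 = 1 → [1, 1, 0, 3, 0, 1]
append data[-1]+data[-1] = 1+1 = 2 → [1, 1, 0, 3, 0, 1, 2]
insert 2 at 0 → [2, 1, 1, 0, 3, 0, 1, 2]
data[-1] = data[7]*data[-1] = 2*2 = 4 → [2, 1, 1, 0, 3, 0, 1, 4]
append data[-1]+data[0] = 4+2 = 6 → [2, 1, 1, 0, 3, 0, 1, 4, 6]
insert 7 at 5 → [2, 1, 1, 0, 3, 7, 0, 1, 4, 6]
data[-1] = 7 → [2, 1, 1, 0, 3, 7, 0, 1, 4, 7]
data[-1]*data[-1] = 7*7 = 49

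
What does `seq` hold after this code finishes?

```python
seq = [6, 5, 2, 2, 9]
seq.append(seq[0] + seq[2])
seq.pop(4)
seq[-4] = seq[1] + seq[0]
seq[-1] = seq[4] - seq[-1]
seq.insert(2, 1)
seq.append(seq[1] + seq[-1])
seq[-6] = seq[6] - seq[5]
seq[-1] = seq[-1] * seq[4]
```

[6, 11, 1, 2, 2, 0, 22]

append seq[0]+seq[2] = 6+2 = 8 → [6, 5, 2, 2, 9, 8]
pop(4) removes 9 → [6, 5, 2, 2, 8]
seq[-4] = seq[1]+seq[0] = 5+6 = 11 → [6, 11, 2, 2, 8]
seq[-1] = seq[4]-seq[-1] = 8-8 = 0 → [6, 11, 2, 2, 0]
insert 1 at 2 → [6, 11, 1, 2, 2, 0]
append seq[1]+seq[-1] = 11+0 = 11 → [6, 11, 1, 2, 2, 0, 11]
seq[-6] = seq[6]-seq[5] = 11-0 = 11 → [6, 11, 1, 2, 2, 0, 11]
seq[-1] = seq[-1]*seq[4] = 11*2 = 22 → [6, 11, 1, 2, 2, 0, 22]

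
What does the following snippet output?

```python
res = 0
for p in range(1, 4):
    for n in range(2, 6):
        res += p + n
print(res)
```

66

p=1,n=2: res = 0+3 = 3
p=1,n=3: res = 3+4 = 7
p=1,n=4: res = 7+5 = 12
p=1,n=5: res = 12+6 = 18
p=2,n=2: res = 18+4 = 22
p=2,n=3: res = 22+5 = 27
p=2,n=4: res = 27+6 = 33
p=2,n=5: res = 33+7 = 40
p=3,n=2: res = 40+5 = 45
p=3,n=3: res = 45+6 = 51
p=3,n=4: res = 51+7 = 58
p=3,n=5: res = 58+8 = 66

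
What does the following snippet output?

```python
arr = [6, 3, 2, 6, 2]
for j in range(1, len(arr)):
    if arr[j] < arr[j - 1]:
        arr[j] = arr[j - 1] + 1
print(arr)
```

j=1: 3<6, arr[1] = 6+1 = 7 → [6, 7, 2, 6, 2]
j=2: 2<7, arr[2] = 7+1 = 8 → [6, 7, 8, 6, 2]
j=3: 6<8, arr[3] = 8+1 = 9 → [6, 7, 8, 9, 2]
j=4: 2<9, arr[4] = 9+1 = 10 → [6, 7, 8, 9, 10]

[6, 7, 8, 9, 10]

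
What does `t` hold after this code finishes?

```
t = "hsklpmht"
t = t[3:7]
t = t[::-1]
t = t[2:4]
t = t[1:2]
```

slice [3:7] → 'lpmh'
reverse → 'hmpl'
slice [2:4] → 'pl'
slice [1:2] → 'l'

'l'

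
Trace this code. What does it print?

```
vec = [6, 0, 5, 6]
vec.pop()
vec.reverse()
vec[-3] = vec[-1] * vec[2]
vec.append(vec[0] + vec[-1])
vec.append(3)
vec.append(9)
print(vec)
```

[36, 0, 6, 42, 3, 9]

pop() removes 6 → [6, 0, 5]
reverse → [5, 0, 6]
vec[-3] = vec[-1]*vec[2] = 6*6 = 36 → [36, 0, 6]
append vec[0]+vec[-1] = 36+6 = 42 → [36, 0, 6, 42]
append 3 → [36, 0, 6, 42, 3]
append 9 → [36, 0, 6, 42, 3, 9]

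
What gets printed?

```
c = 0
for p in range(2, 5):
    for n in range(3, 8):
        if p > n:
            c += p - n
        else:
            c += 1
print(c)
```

15

p=2,n=3: not 2>3, c = 0+1 = 1
p=2,n=4: not 2>4, c = 1+1 = 2
p=2,n=5: not 2>5, c = 2+1 = 3
p=2,n=6: not 2>6, c = 3+1 = 4
p=2,n=7: not 2>7, c = 4+1 = 5
p=3,n=3: not 3>3, c = 5+1 = 6
p=3,n=4: not 3>4, c = 6+1 = 7
p=3,n=5: not 3>5, c = 7+1 = 8
p=3,n=6: not 3>6, c = 8+1 = 9
p=3,n=7: not 3>7, c = 9+1 = 10
p=4,n=3: 4>3, c = 10+1 = 11
p=4,n=4: not 4>4, c = 11+1 = 12
p=4,n=5: not 4>5, c = 12+1 = 13
p=4,n=6: not 4>6, c = 13+1 = 14
p=4,n=7: not 4>7, c = 14+1 = 15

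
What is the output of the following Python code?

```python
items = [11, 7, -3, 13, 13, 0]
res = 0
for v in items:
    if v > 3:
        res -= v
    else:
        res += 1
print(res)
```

-42

v=11: >3, res = 0-11 = -11
v=7: >3, res = (-11)-7 = -18
v=-3: not >3, res = (-18)+1 = -17
v=13: >3, res = (-17)-13 = -30
v=13: >3, res = (-30)-13 = -43
v=0: not >3, res = (-43)+1 = -42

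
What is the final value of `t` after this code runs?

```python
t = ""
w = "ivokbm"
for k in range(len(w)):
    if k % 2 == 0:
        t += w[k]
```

k=0: add 'i' → 'i'
k=1: skip
k=2: add 'o' → 'io'
k=3: skip
k=4: add 'b' → 'iob'
k=5: skip

'iob'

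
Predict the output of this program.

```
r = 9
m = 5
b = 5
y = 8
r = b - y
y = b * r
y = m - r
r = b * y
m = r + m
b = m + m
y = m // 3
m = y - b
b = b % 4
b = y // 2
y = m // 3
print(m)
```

r = 5-8 = -3
y = 5*(-3) = -15
y = 5-(-3) = 8
r = 5*8 = 40
m = 40+5 = 45
b = 45+45 = 90
y = 45//3 = 15
m = 15-90 = -75
b = 90%4 = 2
b = 15//2 = 7
y = (-75)//3 = -25

-75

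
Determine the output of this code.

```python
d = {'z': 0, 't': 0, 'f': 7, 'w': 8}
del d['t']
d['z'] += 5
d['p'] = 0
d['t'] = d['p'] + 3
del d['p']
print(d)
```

{'z': 5, 'f': 7, 'w': 8, 't': 3}

del 't' → {'z': 0, 'f': 7, 'w': 8}
d['z'] = 0+5 = 5 → {'z': 5, 'f': 7, 'w': 8}
d['p'] = 0 → {'z': 5, 'f': 7, 'w': 8, 'p': 0}
d['t'] = d['p']+3 = 3 → {'z': 5, 'f': 7, 'w': 8, 'p': 0, 't': 3}
del 'p' → {'z': 5, 'f': 7, 'w': 8, 't': 3}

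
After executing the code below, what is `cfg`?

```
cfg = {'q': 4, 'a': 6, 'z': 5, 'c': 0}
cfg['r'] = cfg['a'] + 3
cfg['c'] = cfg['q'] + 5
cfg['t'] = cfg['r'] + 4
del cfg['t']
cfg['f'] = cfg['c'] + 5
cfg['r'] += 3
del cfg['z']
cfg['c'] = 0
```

{'q': 4, 'a': 6, 'c': 0, 'r': 12, 'f': 14}

cfg['r'] = cfg['a']+3 = 9 → {'q': 4, 'a': 6, 'z': 5, 'c': 0, 'r': 9}
cfg['c'] = cfg['q']+5 = 9 → {'q': 4, 'a': 6, 'z': 5, 'c': 9, 'r': 9}
cfg['t'] = cfg['r']+4 = 13 → {'q': 4, 'a': 6, 'z': 5, 'c': 9, 'r': 9, 't': 13}
del 't' → {'q': 4, 'a': 6, 'z': 5, 'c': 9, 'r': 9}
cfg['f'] = cfg['c']+5 = 14 → {'q': 4, 'a': 6, 'z': 5, 'c': 9, 'r': 9, 'f': 14}
cfg['r'] = 9+3 = 12 → {'q': 4, 'a': 6, 'z': 5, 'c': 9, 'r': 12, 'f': 14}
del 'z' → {'q': 4, 'a': 6, 'c': 9, 'r': 12, 'f': 14}
cfg['c'] = 0 → {'q': 4, 'a': 6, 'c': 0, 'r': 12, 'f': 14}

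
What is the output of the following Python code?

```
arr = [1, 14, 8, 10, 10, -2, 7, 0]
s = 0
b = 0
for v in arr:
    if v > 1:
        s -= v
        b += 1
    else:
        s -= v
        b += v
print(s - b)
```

-52

v=1: not >1, s = 0-1 = -1; b=1
v=14: >1, s = (-1)-14 = -15; b=2
v=8: >1, s = (-15)-8 = -23; b=3
v=10: >1, s = (-23)-10 = -33; b=4
v=10: >1, s = (-33)-10 = -43; b=5
v=-2: not >1, s = (-43)-(-2) = -41; b=3
v=7: >1, s = (-41)-7 = -48; b=4
v=0: not >1, s = (-48)-0 = -48; b=4
s-b = (-48)-4 = -52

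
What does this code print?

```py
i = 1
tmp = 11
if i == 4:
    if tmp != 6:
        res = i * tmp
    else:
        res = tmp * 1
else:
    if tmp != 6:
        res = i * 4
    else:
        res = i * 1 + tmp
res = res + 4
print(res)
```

8

i=1, tmp=11
i == 4 is False; tmp != 6 is True
→ res = i * 4 = 4
res = 4+4 = 8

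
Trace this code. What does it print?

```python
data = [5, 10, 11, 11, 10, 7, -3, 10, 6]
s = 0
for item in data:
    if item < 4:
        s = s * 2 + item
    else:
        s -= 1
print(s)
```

item=5: not <4, s = 0-1 = -1
item=10: not <4, s = (-1)-1 = -2
item=11: not <4, s = (-2)-1 = -3
item=11: not <4, s = (-3)-1 = -4
item=10: not <4, s = (-4)-1 = -5
item=7: not <4, s = (-5)-1 = -6
item=-3: <4, s = (-6)*2+(-3) = -15
item=10: not <4, s = (-15)-1 = -16
item=6: not <4, s = (-16)-1 = -17

-17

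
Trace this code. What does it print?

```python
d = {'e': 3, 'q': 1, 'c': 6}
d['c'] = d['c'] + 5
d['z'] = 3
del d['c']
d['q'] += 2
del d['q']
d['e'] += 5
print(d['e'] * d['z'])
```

d['c'] = d['c']+5 = 11 → {'e': 3, 'q': 1, 'c': 11}
d['z'] = 3 → {'e': 3, 'q': 1, 'c': 11, 'z': 3}
del 'c' → {'e': 3, 'q': 1, 'z': 3}
d['q'] = 1+2 = 3 → {'e': 3, 'q': 3, 'z': 3}
del 'q' → {'e': 3, 'z': 3}
d['e'] = 3+5 = 8 → {'e': 8, 'z': 3}
d['e']*d['z'] = 8*3 = 24

24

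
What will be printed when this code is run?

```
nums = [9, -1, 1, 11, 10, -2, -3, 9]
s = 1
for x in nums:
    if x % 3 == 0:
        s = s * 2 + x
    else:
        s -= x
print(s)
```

-29

x=9: %3==0, s = 1*2+9 = 11
x=-1: not %3==0, s = 11-(-1) = 12
x=1: not %3==0, s = 12-1 = 11
x=11: not %3==0, s = 11-11 = 0
x=10: not %3==0, s = 0-10 = -10
x=-2: not %3==0, s = (-10)-(-2) = -8
x=-3: %3==0, s = (-8)*2+(-3) = -19
x=9: %3==0, s = (-19)*2+9 = -29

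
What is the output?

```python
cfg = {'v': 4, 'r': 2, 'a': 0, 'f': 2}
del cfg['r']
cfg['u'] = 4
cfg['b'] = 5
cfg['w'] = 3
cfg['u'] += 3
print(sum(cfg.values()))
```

del 'r' → {'v': 4, 'a': 0, 'f': 2}
cfg['u'] = 4 → {'v': 4, 'a': 0, 'f': 2, 'u': 4}
cfg['b'] = 5 → {'v': 4, 'a': 0, 'f': 2, 'u': 4, 'b': 5}
cfg['w'] = 3 → {'v': 4, 'a': 0, 'f': 2, 'u': 4, 'b': 5, 'w': 3}
cfg['u'] = 4+3 = 7 → {'v': 4, 'a': 0, 'f': 2, 'u': 7, 'b': 5, 'w': 3}
sum of values = 21

21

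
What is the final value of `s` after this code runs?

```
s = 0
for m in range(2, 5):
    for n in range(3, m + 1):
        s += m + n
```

21

m=3,n=3: s = 0+6 = 6
m=4,n=3: s = 6+7 = 13
m=4,n=4: s = 13+8 = 21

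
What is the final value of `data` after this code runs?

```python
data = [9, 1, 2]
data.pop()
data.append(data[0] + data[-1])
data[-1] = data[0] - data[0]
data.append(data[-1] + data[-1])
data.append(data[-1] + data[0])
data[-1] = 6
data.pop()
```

pop() removes 2 → [9, 1]
append data[0]+data[-1] = 9+1 = 10 → [9, 1, 10]
data[-1] = data[0]-data[0] = 9-9 = 0 → [9, 1, 0]
append data[-1]+data[-1] = 0+0 = 0 → [9, 1, 0, 0]
append data[-1]+data[0] = 0+9 = 9 → [9, 1, 0, 0, 9]
data[-1] = 6 → [9, 1, 0, 0, 6]
pop() removes 6 → [9, 1, 0, 0]

[9, 1, 0, 0]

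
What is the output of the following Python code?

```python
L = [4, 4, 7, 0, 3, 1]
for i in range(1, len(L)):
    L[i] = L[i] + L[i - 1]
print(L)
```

[4, 8, 15, 15, 18, 19]

i=1: L[1] = 4+4 = 8 → [4, 8, 7, 0, 3, 1]
i=2: L[2] = 7+8 = 15 → [4, 8, 15, 0, 3, 1]
i=3: L[3] = 0+15 = 15 → [4, 8, 15, 15, 3, 1]
i=4: L[4] = 3+15 = 18 → [4, 8, 15, 15, 18, 1]
i=5: L[5] = 1+18 = 19 → [4, 8, 15, 15, 18, 19]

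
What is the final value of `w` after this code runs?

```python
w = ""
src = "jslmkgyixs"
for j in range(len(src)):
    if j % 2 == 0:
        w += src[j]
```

j=0: add 'j' → 'j'
j=1: skip
j=2: add 'l' → 'jl'
j=3: skip
j=4: add 'k' → 'jlk'
j=5: skip
j=6: add 'y' → 'jlky'
j=7: skip
j=8: add 'x' → 'jlkyx'
j=9: skip

'jlkyx'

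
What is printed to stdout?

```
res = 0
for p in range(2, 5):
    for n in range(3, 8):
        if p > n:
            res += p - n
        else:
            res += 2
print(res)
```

29

p=2,n=3: not 2>3, res = 0+2 = 2
p=2,n=4: not 2>4, res = 2+2 = 4
p=2,n=5: not 2>5, res = 4+2 = 6
p=2,n=6: not 2>6, res = 6+2 = 8
p=2,n=7: not 2>7, res = 8+2 = 10
p=3,n=3: not 3>3, res = 10+2 = 12
p=3,n=4: not 3>4, res = 12+2 = 14
p=3,n=5: not 3>5, res = 14+2 = 16
p=3,n=6: not 3>6, res = 16+2 = 18
p=3,n=7: not 3>7, res = 18+2 = 20
p=4,n=3: 4>3, res = 20+1 = 21
p=4,n=4: not 4>4, res = 21+2 = 23
p=4,n=5: not 4>5, res = 23+2 = 25
p=4,n=6: not 4>6, res = 25+2 = 27
p=4,n=7: not 4>7, res = 27+2 = 29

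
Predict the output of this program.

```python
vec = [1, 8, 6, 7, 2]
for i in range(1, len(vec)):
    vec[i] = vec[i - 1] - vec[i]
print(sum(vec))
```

i=1: vec[1] = 1-8 = -7 → [1, -7, 6, 7, 2]
i=2: vec[2] = (-7)-6 = -13 → [1, -7, -13, 7, 2]
i=3: vec[3] = (-13)-7 = -20 → [1, -7, -13, -20, 2]
i=4: vec[4] = (-20)-2 = -22 → [1, -7, -13, -20, -22]
sum = -61

-61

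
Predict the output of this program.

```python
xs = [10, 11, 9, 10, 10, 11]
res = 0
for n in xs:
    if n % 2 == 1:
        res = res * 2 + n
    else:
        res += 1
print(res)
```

85

n=10: not odd, res = 0+1 = 1
n=11: odd, res = 1*2+11 = 13
n=9: odd, res = 13*2+9 = 35
n=10: not odd, res = 35+1 = 36
n=10: not odd, res = 36+1 = 37
n=11: odd, res = 37*2+11 = 85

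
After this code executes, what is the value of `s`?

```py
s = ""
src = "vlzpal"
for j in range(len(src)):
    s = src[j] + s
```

'lapzlv'

j=0: prepend 'v' → 'v'
j=1: prepend 'l' → 'lv'
j=2: prepend 'z' → 'zlv'
j=3: prepend 'p' → 'pzlv'
j=4: prepend 'a' → 'apzlv'
j=5: prepend 'l' → 'lapzlv'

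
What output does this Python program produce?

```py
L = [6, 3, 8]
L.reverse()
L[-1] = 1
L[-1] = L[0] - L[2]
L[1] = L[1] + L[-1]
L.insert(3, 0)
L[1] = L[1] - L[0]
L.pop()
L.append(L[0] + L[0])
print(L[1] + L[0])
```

10

reverse → [8, 3, 6]
L[-1] = 1 → [8, 3, 1]
L[-1] = L[0]-L[2] = 8-1 = 7 → [8, 3, 7]
L[1] = L[1]+L[-1] = 3+7 = 10 → [8, 10, 7]
insert 0 at 3 → [8, 10, 7, 0]
L[1] = L[1]-L[0] = 10-8 = 2 → [8, 2, 7, 0]
pop() removes 0 → [8, 2, 7]
append L[0]+L[0] = 8+8 = 16 → [8, 2, 7, 16]
L[1]+L[0] = 2+8 = 10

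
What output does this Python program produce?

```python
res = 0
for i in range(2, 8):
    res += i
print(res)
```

i=2: res = 0+2 = 2
i=3: res = 2+3 = 5
i=4: res = 5+4 = 9
i=5: res = 9+5 = 14
i=6: res = 14+6 = 20
i=7: res = 20+7 = 27

27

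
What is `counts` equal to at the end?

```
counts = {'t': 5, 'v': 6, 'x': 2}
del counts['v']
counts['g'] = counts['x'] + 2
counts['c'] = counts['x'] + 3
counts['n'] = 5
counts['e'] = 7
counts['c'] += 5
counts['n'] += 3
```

{'t': 5, 'x': 2, 'g': 4, 'c': 10, 'n': 8, 'e': 7}

del 'v' → {'t': 5, 'x': 2}
counts['g'] = counts['x']+2 = 4 → {'t': 5, 'x': 2, 'g': 4}
counts['c'] = counts['x']+3 = 5 → {'t': 5, 'x': 2, 'g': 4, 'c': 5}
counts['n'] = 5 → {'t': 5, 'x': 2, 'g': 4, 'c': 5, 'n': 5}
counts['e'] = 7 → {'t': 5, 'x': 2, 'g': 4, 'c': 5, 'n': 5, 'e': 7}
counts['c'] = 5+5 = 10 → {'t': 5, 'x': 2, 'g': 4, 'c': 10, 'n': 5, 'e': 7}
counts['n'] = 5+3 = 8 → {'t': 5, 'x': 2, 'g': 4, 'c': 10, 'n': 8, 'e': 7}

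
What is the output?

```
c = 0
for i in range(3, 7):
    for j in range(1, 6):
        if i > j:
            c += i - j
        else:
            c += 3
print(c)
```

52

i=3,j=1: 3>1, c = 0+2 = 2
i=3,j=2: 3>2, c = 2+1 = 3
i=3,j=3: not 3>3, c = 3+3 = 6
i=3,j=4: not 3>4, c = 6+3 = 9
i=3,j=5: not 3>5, c = 9+3 = 12
i=4,j=1: 4>1, c = 12+3 = 15
i=4,j=2: 4>2, c = 15+2 = 17
i=4,j=3: 4>3, c = 17+1 = 18
i=4,j=4: not 4>4, c = 18+3 = 21
i=4,j=5: not 4>5, c = 21+3 = 24
i=5,j=1: 5>1, c = 24+4 = 28
i=5,j=2: 5>2, c = 28+3 = 31
i=5,j=3: 5>3, c = 31+2 = 33
i=5,j=4: 5>4, c = 33+1 = 34
i=5,j=5: not 5>5, c = 34+3 = 37
i=6,j=1: 6>1, c = 37+5 = 42
i=6,j=2: 6>2, c = 42+4 = 46
i=6,j=3: 6>3, c = 46+3 = 49
i=6,j=4: 6>4, c = 49+2 = 51
i=6,j=5: 6>5, c = 51+1 = 52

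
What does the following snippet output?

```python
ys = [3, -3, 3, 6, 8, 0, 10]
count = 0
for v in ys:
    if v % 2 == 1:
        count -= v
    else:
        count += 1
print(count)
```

v=3: odd, count = 0-3 = -3
v=-3: odd, count = (-3)-(-3) = 0
v=3: odd, count = 0-3 = -3
v=6: not odd, count = (-3)+1 = -2
v=8: not odd, count = (-2)+1 = -1
v=0: not odd, count = (-1)+1 = 0
v=10: not odd, count = 0+1 = 1

1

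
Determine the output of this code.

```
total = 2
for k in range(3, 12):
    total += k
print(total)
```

65

k=3: total = 2+3 = 5
k=4: total = 5+4 = 9
k=5: total = 9+5 = 14
k=6: total = 14+6 = 20
k=7: total = 20+7 = 27
k=8: total = 27+8 = 35
k=9: total = 35+9 = 44
k=10: total = 44+10 = 54
k=11: total = 54+11 = 65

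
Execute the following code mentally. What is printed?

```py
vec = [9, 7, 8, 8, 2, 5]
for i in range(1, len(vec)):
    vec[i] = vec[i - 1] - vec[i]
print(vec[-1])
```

i=1: vec[1] = 9-7 = 2 → [9, 2, 8, 8, 2, 5]
i=2: vec[2] = 2-8 = -6 → [9, 2, -6, 8, 2, 5]
i=3: vec[3] = (-6)-8 = -14 → [9, 2, -6, -14, 2, 5]
i=4: vec[4] = (-14)-2 = -16 → [9, 2, -6, -14, -16, 5]
i=5: vec[5] = (-16)-5 = -21 → [9, 2, -6, -14, -16, -21]

-21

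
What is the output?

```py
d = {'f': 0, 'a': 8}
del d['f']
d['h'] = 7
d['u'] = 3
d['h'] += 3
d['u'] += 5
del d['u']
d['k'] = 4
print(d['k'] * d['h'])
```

del 'f' → {'a': 8}
d['h'] = 7 → {'a': 8, 'h': 7}
d['u'] = 3 → {'a': 8, 'h': 7, 'u': 3}
d['h'] = 7+3 = 10 → {'a': 8, 'h': 10, 'u': 3}
d['u'] = 3+5 = 8 → {'a': 8, 'h': 10, 'u': 8}
del 'u' → {'a': 8, 'h': 10}
d['k'] = 4 → {'a': 8, 'h': 10, 'k': 4}
d['k']*d['h'] = 4*10 = 40

40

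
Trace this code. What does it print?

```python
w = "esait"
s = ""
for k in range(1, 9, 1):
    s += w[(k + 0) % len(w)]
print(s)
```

saitesai

k=1: add w[1]='s' → 's'
k=2: add w[2]='a' → 'sa'
k=3: add w[3]='i' → 'sai'
k=4: add w[4]='t' → 'sait'
k=5: add w[0]='e' → 'saite'
k=6: add w[1]='s' → 'saites'
k=7: add w[2]='a' → 'saitesa'
k=8: add w[3]='i' → 'saitesai'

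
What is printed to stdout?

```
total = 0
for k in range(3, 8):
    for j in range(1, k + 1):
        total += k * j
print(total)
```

455

k=3,j=1: total = 0+3 = 3
k=3,j=2: total = 3+6 = 9
k=3,j=3: total = 9+9 = 18
k=4,j=1: total = 18+4 = 22
k=4,j=2: total = 22+8 = 30
k=4,j=3: total = 30+12 = 42
k=4,j=4: total = 42+16 = 58
k=5,j=1: total = 58+5 = 63
k=5,j=2: total = 63+10 = 73
k=5,j=3: total = 73+15 = 88
k=5,j=4: total = 88+20 = 108
k=5,j=5: total = 108+25 = 133
k=6,j=1: total = 133+6 = 139
k=6,j=2: total = 139+12 = 151
k=6,j=3: total = 151+18 = 169
k=6,j=4: total = 169+24 = 193
k=6,j=5: total = 193+30 = 223
k=6,j=6: total = 223+36 = 259
k=7,j=1: total = 259+7 = 266
k=7,j=2: total = 266+14 = 280
k=7,j=3: total = 280+21 = 301
k=7,j=4: total = 301+28 = 329
k=7,j=5: total = 329+35 = 364
k=7,j=6: total = 364+42 = 406
k=7,j=7: total = 406+49 = 455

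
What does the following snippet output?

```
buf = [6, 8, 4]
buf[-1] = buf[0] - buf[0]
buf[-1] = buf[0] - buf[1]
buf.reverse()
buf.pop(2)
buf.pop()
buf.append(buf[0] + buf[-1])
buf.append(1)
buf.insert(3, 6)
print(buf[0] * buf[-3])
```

8

buf[-1] = buf[0]-buf[0] = 6-6 = 0 → [6, 8, 0]
buf[-1] = buf[0]-buf[1] = 6-8 = -2 → [6, 8, -2]
reverse → [-2, 8, 6]
pop(2) removes 6 → [-2, 8]
pop() removes 8 → [-2]
append buf[0]+buf[-1] = (-2)+(-2) = -4 → [-2, -4]
append 1 → [-2, -4, 1]
insert 6 at 3 → [-2, -4, 1, 6]
buf[0]*buf[-3] = (-2)*(-4) = 8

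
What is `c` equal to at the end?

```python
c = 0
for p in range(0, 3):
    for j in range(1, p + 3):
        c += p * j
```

p=0,j=1: c = 0+0 = 0
p=0,j=2: c = 0+0 = 0
p=1,j=1: c = 0+1 = 1
p=1,j=2: c = 1+2 = 3
p=1,j=3: c = 3+3 = 6
p=2,j=1: c = 6+2 = 8
p=2,j=2: c = 8+4 = 12
p=2,j=3: c = 12+6 = 18
p=2,j=4: c = 18+8 = 26

26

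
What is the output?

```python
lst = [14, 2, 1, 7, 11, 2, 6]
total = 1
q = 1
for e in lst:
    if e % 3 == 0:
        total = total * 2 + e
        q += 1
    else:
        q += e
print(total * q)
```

312

e=14: not %3==0; q=15
e=2: not %3==0; q=17
e=1: not %3==0; q=18
e=7: not %3==0; q=25
e=11: not %3==0; q=36
e=2: not %3==0; q=38
e=6: %3==0, total = 1*2+6 = 8; q=39
total*q = 8*39 = 312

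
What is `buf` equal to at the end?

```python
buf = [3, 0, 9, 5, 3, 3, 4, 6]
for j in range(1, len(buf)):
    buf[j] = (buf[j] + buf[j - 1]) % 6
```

[3, 3, 0, 5, 2, 5, 3, 3]

j=1: buf[1] = (0+3)%6 = 3 → [3, 3, 9, 5, 3, 3, 4, 6]
j=2: buf[2] = (9+3)%6 = 0 → [3, 3, 0, 5, 3, 3, 4, 6]
j=3: buf[3] = (5+0)%6 = 5 → [3, 3, 0, 5, 3, 3, 4, 6]
j=4: buf[4] = (3+5)%6 = 2 → [3, 3, 0, 5, 2, 3, 4, 6]
j=5: buf[5] = (3+2)%6 = 5 → [3, 3, 0, 5, 2, 5, 4, 6]
j=6: buf[6] = (4+5)%6 = 3 → [3, 3, 0, 5, 2, 5, 3, 6]
j=7: buf[7] = (6+3)%6 = 3 → [3, 3, 0, 5, 2, 5, 3, 3]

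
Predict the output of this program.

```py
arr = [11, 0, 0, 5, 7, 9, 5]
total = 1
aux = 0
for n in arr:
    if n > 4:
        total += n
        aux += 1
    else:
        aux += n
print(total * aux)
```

190

n=11: >4, total = 1+11 = 12; aux=1
n=0: not >4; aux=1
n=0: not >4; aux=1
n=5: >4, total = 12+5 = 17; aux=2
n=7: >4, total = 17+7 = 24; aux=3
n=9: >4, total = 24+9 = 33; aux=4
n=5: >4, total = 33+5 = 38; aux=5
total*aux = 38*5 = 190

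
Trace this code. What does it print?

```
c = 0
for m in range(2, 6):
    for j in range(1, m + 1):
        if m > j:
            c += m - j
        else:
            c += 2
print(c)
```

m=2,j=1: 2>1, c = 0+1 = 1
m=2,j=2: not 2>2, c = 1+2 = 3
m=3,j=1: 3>1, c = 3+2 = 5
m=3,j=2: 3>2, c = 5+1 = 6
m=3,j=3: not 3>3, c = 6+2 = 8
m=4,j=1: 4>1, c = 8+3 = 11
m=4,j=2: 4>2, c = 11+2 = 13
m=4,j=3: 4>3, c = 13+1 = 14
m=4,j=4: not 4>4, c = 14+2 = 16
m=5,j=1: 5>1, c = 16+4 = 20
m=5,j=2: 5>2, c = 20+3 = 23
m=5,j=3: 5>3, c = 23+2 = 25
m=5,j=4: 5>4, c = 25+1 = 26
m=5,j=5: not 5>5, c = 26+2 = 28

28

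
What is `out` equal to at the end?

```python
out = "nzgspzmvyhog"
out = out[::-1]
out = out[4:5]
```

'v'

reverse → 'gohyvmzpsgzn'
slice [4:5] → 'v'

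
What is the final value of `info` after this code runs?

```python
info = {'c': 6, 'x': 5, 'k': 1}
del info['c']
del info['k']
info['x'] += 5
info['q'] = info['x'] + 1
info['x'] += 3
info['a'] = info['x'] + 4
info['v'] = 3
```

{'x': 13, 'q': 11, 'a': 17, 'v': 3}

del 'c' → {'x': 5, 'k': 1}
del 'k' → {'x': 5}
info['x'] = 5+5 = 10 → {'x': 10}
info['q'] = info['x']+1 = 11 → {'x': 10, 'q': 11}
info['x'] = 10+3 = 13 → {'x': 13, 'q': 11}
info['a'] = info['x']+4 = 17 → {'x': 13, 'q': 11, 'a': 17}
info['v'] = 3 → {'x': 13, 'q': 11, 'a': 17, 'v': 3}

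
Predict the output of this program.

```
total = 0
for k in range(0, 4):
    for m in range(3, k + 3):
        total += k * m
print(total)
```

k=1,m=3: total = 0+3 = 3
k=2,m=3: total = 3+6 = 9
k=2,m=4: total = 9+8 = 17
k=3,m=3: total = 17+9 = 26
k=3,m=4: total = 26+12 = 38
k=3,m=5: total = 38+15 = 53

53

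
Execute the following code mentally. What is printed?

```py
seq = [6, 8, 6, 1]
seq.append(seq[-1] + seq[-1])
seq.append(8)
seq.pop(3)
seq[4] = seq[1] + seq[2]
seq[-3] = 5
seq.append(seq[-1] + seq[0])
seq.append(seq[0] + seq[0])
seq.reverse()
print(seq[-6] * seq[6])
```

120

append seq[-1]+seq[-1] = 1+1 = 2 → [6, 8, 6, 1, 2]
append 8 → [6, 8, 6, 1, 2, 8]
pop(3) removes 1 → [6, 8, 6, 2, 8]
seq[4] = seq[1]+seq[2] = 8+6 = 14 → [6, 8, 6, 2, 14]
seq[-3] = 5 → [6, 8, 5, 2, 14]
append seq[-1]+seq[0] = 14+6 = 20 → [6, 8, 5, 2, 14, 20]
append seq[0]+seq[0] = 6+6 = 12 → [6, 8, 5, 2, 14, 20, 12]
reverse → [12, 20, 14, 2, 5, 8, 6]
seq[-6]*seq[6] = 20*6 = 120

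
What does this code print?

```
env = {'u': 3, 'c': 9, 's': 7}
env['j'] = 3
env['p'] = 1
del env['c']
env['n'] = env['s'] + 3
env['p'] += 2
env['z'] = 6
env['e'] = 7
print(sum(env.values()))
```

39

env['j'] = 3 → {'u': 3, 'c': 9, 's': 7, 'j': 3}
env['p'] = 1 → {'u': 3, 'c': 9, 's': 7, 'j': 3, 'p': 1}
del 'c' → {'u': 3, 's': 7, 'j': 3, 'p': 1}
env['n'] = env['s']+3 = 10 → {'u': 3, 's': 7, 'j': 3, 'p': 1, 'n': 10}
env['p'] = 1+2 = 3 → {'u': 3, 's': 7, 'j': 3, 'p': 3, 'n': 10}
env['z'] = 6 → {'u': 3, 's': 7, 'j': 3, 'p': 3, 'n': 10, 'z': 6}
env['e'] = 7 → {'u': 3, 's': 7, 'j': 3, 'p': 3, 'n': 10, 'z': 6, 'e': 7}
sum of values = 39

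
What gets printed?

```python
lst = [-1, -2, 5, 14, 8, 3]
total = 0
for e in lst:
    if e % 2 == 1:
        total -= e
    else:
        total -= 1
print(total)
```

-10

e=-1: odd, total = 0-(-1) = 1
e=-2: not odd, total = 1-1 = 0
e=5: odd, total = 0-5 = -5
e=14: not odd, total = (-5)-1 = -6
e=8: not odd, total = (-6)-1 = -7
e=3: odd, total = (-7)-3 = -10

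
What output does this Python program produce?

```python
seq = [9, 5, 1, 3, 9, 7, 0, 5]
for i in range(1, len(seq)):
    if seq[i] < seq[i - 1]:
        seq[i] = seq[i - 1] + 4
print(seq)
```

i=1: 5<9, seq[1] = 9+4 = 13 → [9, 13, 1, 3, 9, 7, 0, 5]
i=2: 1<13, seq[2] = 13+4 = 17 → [9, 13, 17, 3, 9, 7, 0, 5]
i=3: 3<17, seq[3] = 17+4 = 21 → [9, 13, 17, 21, 9, 7, 0, 5]
i=4: 9<21, seq[4] = 21+4 = 25 → [9, 13, 17, 21, 25, 7, 0, 5]
i=5: 7<25, seq[5] = 25+4 = 29 → [9, 13, 17, 21, 25, 29, 0, 5]
i=6: 0<29, seq[6] = 29+4 = 33 → [9, 13, 17, 21, 25, 29, 33, 5]
i=7: 5<33, seq[7] = 33+4 = 37 → [9, 13, 17, 21, 25, 29, 33, 37]

[9, 13, 17, 21, 25, 29, 33, 37]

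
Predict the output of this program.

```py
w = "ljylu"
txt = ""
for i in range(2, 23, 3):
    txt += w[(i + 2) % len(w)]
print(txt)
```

uylljuy

i=2: add w[4]='u' → 'u'
i=5: add w[2]='y' → 'uy'
i=8: add w[0]='l' → 'uyl'
i=11: add w[3]='l' → 'uyll'
i=14: add w[1]='j' → 'uyllj'
i=17: add w[4]='u' → 'uyllju'
i=20: add w[2]='y' → 'uylljuy'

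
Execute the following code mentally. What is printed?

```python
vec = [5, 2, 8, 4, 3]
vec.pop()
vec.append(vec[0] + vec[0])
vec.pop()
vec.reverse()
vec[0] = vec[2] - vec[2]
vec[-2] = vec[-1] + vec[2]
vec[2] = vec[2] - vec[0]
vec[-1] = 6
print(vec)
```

[0, 8, 7, 6]

pop() removes 3 → [5, 2, 8, 4]
append vec[0]+vec[0] = 5+5 = 10 → [5, 2, 8, 4, 10]
pop() removes 10 → [5, 2, 8, 4]
reverse → [4, 8, 2, 5]
vec[0] = vec[2]-vec[2] = 2-2 = 0 → [0, 8, 2, 5]
vec[-2] = vec[-1]+vec[2] = 5+2 = 7 → [0, 8, 7, 5]
vec[2] = vec[2]-vec[0] = 7-0 = 7 → [0, 8, 7, 5]
vec[-1] = 6 → [0, 8, 7, 6]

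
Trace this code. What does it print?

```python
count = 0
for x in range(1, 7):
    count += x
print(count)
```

21

x=1: count = 0+1 = 1
x=2: count = 1+2 = 3
x=3: count = 3+3 = 6
x=4: count = 6+4 = 10
x=5: count = 10+5 = 15
x=6: count = 15+6 = 21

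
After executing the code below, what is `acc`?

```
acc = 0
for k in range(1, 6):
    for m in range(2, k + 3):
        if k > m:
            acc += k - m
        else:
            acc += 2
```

38

k=1,m=2: not 1>2, acc = 0+2 = 2
k=1,m=3: not 1>3, acc = 2+2 = 4
k=2,m=2: not 2>2, acc = 4+2 = 6
k=2,m=3: not 2>3, acc = 6+2 = 8
k=2,m=4: not 2>4, acc = 8+2 = 10
k=3,m=2: 3>2, acc = 10+1 = 11
k=3,m=3: not 3>3, acc = 11+2 = 13
k=3,m=4: not 3>4, acc = 13+2 = 15
k=3,m=5: not 3>5, acc = 15+2 = 17
k=4,m=2: 4>2, acc = 17+2 = 19
k=4,m=3: 4>3, acc = 19+1 = 20
k=4,m=4: not 4>4, acc = 20+2 = 22
k=4,m=5: not 4>5, acc = 22+2 = 24
k=4,m=6: not 4>6, acc = 24+2 = 26
k=5,m=2: 5>2, acc = 26+3 = 29
k=5,m=3: 5>3, acc = 29+2 = 31
k=5,m=4: 5>4, acc = 31+1 = 32
k=5,m=5: not 5>5, acc = 32+2 = 34
k=5,m=6: not 5>6, acc = 34+2 = 36
k=5,m=7: not 5>7, acc = 36+2 = 38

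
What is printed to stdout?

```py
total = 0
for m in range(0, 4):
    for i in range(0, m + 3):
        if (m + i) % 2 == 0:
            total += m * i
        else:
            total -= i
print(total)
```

30

m=0,i=0: even sum, total = 0+0 = 0
m=0,i=1: odd sum, total = 0-1 = -1
m=0,i=2: even sum, total = (-1)+0 = -1
m=1,i=0: odd sum, total = (-1)-0 = -1
m=1,i=1: even sum, total = (-1)+1 = 0
m=1,i=2: odd sum, total = 0-2 = -2
m=1,i=3: even sum, total = (-2)+3 = 1
m=2,i=0: even sum, total = 1+0 = 1
m=2,i=1: odd sum, total = 1-1 = 0
m=2,i=2: even sum, total = 0+4 = 4
m=2,i=3: odd sum, total = 4-3 = 1
m=2,i=4: even sum, total = 1+8 = 9
m=3,i=0: odd sum, total = 9-0 = 9
m=3,i=1: even sum, total = 9+3 = 12
m=3,i=2: odd sum, total = 12-2 = 10
m=3,i=3: even sum, total = 10+9 = 19
m=3,i=4: odd sum, total = 19-4 = 15
m=3,i=5: even sum, total = 15+15 = 30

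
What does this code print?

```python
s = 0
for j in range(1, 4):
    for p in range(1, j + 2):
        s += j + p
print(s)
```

39

j=1,p=1: s = 0+2 = 2
j=1,p=2: s = 2+3 = 5
j=2,p=1: s = 5+3 = 8
j=2,p=2: s = 8+4 = 12
j=2,p=3: s = 12+5 = 17
j=3,p=1: s = 17+4 = 21
j=3,p=2: s = 21+5 = 26
j=3,p=3: s = 26+6 = 32
j=3,p=4: s = 32+7 = 39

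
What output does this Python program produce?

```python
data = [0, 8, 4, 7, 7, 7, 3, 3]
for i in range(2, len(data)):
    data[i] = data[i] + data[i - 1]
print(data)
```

[0, 8, 12, 19, 26, 33, 36, 39]

i=2: data[2] = 4+8 = 12 → [0, 8, 12, 7, 7, 7, 3, 3]
i=3: data[3] = 7+12 = 19 → [0, 8, 12, 19, 7, 7, 3, 3]
i=4: data[4] = 7+19 = 26 → [0, 8, 12, 19, 26, 7, 3, 3]
i=5: data[5] = 7+26 = 33 → [0, 8, 12, 19, 26, 33, 3, 3]
i=6: data[6] = 3+33 = 36 → [0, 8, 12, 19, 26, 33, 36, 3]
i=7: data[7] = 3+36 = 39 → [0, 8, 12, 19, 26, 33, 36, 39]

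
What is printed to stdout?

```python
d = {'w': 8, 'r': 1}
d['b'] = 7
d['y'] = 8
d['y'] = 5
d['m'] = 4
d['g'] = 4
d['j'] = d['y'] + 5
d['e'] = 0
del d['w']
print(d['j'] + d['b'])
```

d['b'] = 7 → {'w': 8, 'r': 1, 'b': 7}
d['y'] = 8 → {'w': 8, 'r': 1, 'b': 7, 'y': 8}
d['y'] = 5 → {'w': 8, 'r': 1, 'b': 7, 'y': 5}
d['m'] = 4 → {'w': 8, 'r': 1, 'b': 7, 'y': 5, 'm': 4}
d['g'] = 4 → {'w': 8, 'r': 1, 'b': 7, 'y': 5, 'm': 4, 'g': 4}
d['j'] = d['y']+5 = 10 → {'w': 8, 'r': 1, 'b': 7, 'y': 5, 'm': 4, 'g': 4, 'j': 10}
d['e'] = 0 → {'w': 8, 'r': 1, 'b': 7, 'y': 5, 'm': 4, 'g': 4, 'j': 10, 'e': 0}
del 'w' → {'r': 1, 'b': 7, 'y': 5, 'm': 4, 'g': 4, 'j': 10, 'e': 0}
d['j']+d['b'] = 10+7 = 17

17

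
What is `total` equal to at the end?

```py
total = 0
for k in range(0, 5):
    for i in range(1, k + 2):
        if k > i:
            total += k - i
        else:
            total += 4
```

k=0,i=1: not 0>1, total = 0+4 = 4
k=1,i=1: not 1>1, total = 4+4 = 8
k=1,i=2: not 1>2, total = 8+4 = 12
k=2,i=1: 2>1, total = 12+1 = 13
k=2,i=2: not 2>2, total = 13+4 = 17
k=2,i=3: not 2>3, total = 17+4 = 21
k=3,i=1: 3>1, total = 21+2 = 23
k=3,i=2: 3>2, total = 23+1 = 24
k=3,i=3: not 3>3, total = 24+4 = 28
k=3,i=4: not 3>4, total = 28+4 = 32
k=4,i=1: 4>1, total = 32+3 = 35
k=4,i=2: 4>2, total = 35+2 = 37
k=4,i=3: 4>3, total = 37+1 = 38
k=4,i=4: not 4>4, total = 38+4 = 42
k=4,i=5: not 4>5, total = 42+4 = 46

46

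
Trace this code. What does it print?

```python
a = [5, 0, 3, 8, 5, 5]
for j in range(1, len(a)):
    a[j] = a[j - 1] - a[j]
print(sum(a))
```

-21

j=1: a[1] = 5-0 = 5 → [5, 5, 3, 8, 5, 5]
j=2: a[2] = 5-3 = 2 → [5, 5, 2, 8, 5, 5]
j=3: a[3] = 2-8 = -6 → [5, 5, 2, -6, 5, 5]
j=4: a[4] = (-6)-5 = -11 → [5, 5, 2, -6, -11, 5]
j=5: a[5] = (-11)-5 = -16 → [5, 5, 2, -6, -11, -16]
sum = -21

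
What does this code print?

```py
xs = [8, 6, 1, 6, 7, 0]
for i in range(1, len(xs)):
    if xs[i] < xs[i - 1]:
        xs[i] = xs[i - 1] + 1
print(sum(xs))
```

i=1: 6<8, xs[1] = 8+1 = 9 → [8, 9, 1, 6, 7, 0]
i=2: 1<9, xs[2] = 9+1 = 10 → [8, 9, 10, 6, 7, 0]
i=3: 6<10, xs[3] = 10+1 = 11 → [8, 9, 10, 11, 7, 0]
i=4: 7<11, xs[4] = 11+1 = 12 → [8, 9, 10, 11, 12, 0]
i=5: 0<12, xs[5] = 12+1 = 13 → [8, 9, 10, 11, 12, 13]
sum = 63

63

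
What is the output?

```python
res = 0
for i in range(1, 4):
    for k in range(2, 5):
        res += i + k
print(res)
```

i=1,k=2: res = 0+3 = 3
i=1,k=3: res = 3+4 = 7
i=1,k=4: res = 7+5 = 12
i=2,k=2: res = 12+4 = 16
i=2,k=3: res = 16+5 = 21
i=2,k=4: res = 21+6 = 27
i=3,k=2: res = 27+5 = 32
i=3,k=3: res = 32+6 = 38
i=3,k=4: res = 38+7 = 45

45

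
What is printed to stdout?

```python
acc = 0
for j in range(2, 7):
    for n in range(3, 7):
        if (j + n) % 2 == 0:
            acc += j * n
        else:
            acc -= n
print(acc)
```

140

j=2,n=3: odd sum, acc = 0-3 = -3
j=2,n=4: even sum, acc = (-3)+8 = 5
j=2,n=5: odd sum, acc = 5-5 = 0
j=2,n=6: even sum, acc = 0+12 = 12
j=3,n=3: even sum, acc = 12+9 = 21
j=3,n=4: odd sum, acc = 21-4 = 17
j=3,n=5: even sum, acc = 17+15 = 32
j=3,n=6: odd sum, acc = 32-6 = 26
j=4,n=3: odd sum, acc = 26-3 = 23
j=4,n=4: even sum, acc = 23+16 = 39
j=4,n=5: odd sum, acc = 39-5 = 34
j=4,n=6: even sum, acc = 34+24 = 58
j=5,n=3: even sum, acc = 58+15 = 73
j=5,n=4: odd sum, acc = 73-4 = 69
j=5,n=5: even sum, acc = 69+25 = 94
j=5,n=6: odd sum, acc = 94-6 = 88
j=6,n=3: odd sum, acc = 88-3 = 85
j=6,n=4: even sum, acc = 85+24 = 109
j=6,n=5: odd sum, acc = 109-5 = 104
j=6,n=6: even sum, acc = 104+36 = 140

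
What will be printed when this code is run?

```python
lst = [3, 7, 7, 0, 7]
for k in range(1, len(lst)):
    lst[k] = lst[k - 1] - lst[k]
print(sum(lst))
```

k=1: lst[1] = 3-7 = -4 → [3, -4, 7, 0, 7]
k=2: lst[2] = (-4)-7 = -11 → [3, -4, -11, 0, 7]
k=3: lst[3] = (-11)-0 = -11 → [3, -4, -11, -11, 7]
k=4: lst[4] = (-11)-7 = -18 → [3, -4, -11, -11, -18]
sum = -41

-41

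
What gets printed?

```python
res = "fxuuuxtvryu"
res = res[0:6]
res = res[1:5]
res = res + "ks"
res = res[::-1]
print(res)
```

skuuux

slice [0:6] → 'fxuuux'
slice [1:5] → 'xuuu'
+ 'ks' → 'xuuuks'
reverse → 'skuuux'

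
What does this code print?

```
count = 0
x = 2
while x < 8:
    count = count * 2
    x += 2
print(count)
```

0

x=2: count = 0*2 = 0
x=4: count = 0*2 = 0
x=6: count = 0*2 = 0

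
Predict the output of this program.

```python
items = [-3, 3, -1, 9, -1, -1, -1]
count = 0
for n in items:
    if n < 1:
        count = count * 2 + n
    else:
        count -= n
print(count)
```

n=-3: <1, count = 0*2+(-3) = -3
n=3: not <1, count = (-3)-3 = -6
n=-1: <1, count = (-6)*2+(-1) = -13
n=9: not <1, count = (-13)-9 = -22
n=-1: <1, count = (-22)*2+(-1) = -45
n=-1: <1, count = (-45)*2+(-1) = -91
n=-1: <1, count = (-91)*2+(-1) = -183

-183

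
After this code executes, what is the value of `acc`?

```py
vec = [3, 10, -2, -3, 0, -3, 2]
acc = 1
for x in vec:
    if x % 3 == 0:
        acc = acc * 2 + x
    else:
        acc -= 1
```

8

x=3: %3==0, acc = 1*2+3 = 5
x=10: not %3==0, acc = 5-1 = 4
x=-2: not %3==0, acc = 4-1 = 3
x=-3: %3==0, acc = 3*2+(-3) = 3
x=0: %3==0, acc = 3*2+0 = 6
x=-3: %3==0, acc = 6*2+(-3) = 9
x=2: not %3==0, acc = 9-1 = 8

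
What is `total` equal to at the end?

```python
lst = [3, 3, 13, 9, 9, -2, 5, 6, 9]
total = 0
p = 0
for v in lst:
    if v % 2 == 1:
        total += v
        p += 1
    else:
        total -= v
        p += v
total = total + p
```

v=3: odd, total = 0+3 = 3; p=1
v=3: odd, total = 3+3 = 6; p=2
v=13: odd, total = 6+13 = 19; p=3
v=9: odd, total = 19+9 = 28; p=4
v=9: odd, total = 28+9 = 37; p=5
v=-2: not odd, total = 37-(-2) = 39; p=3
v=5: odd, total = 39+5 = 44; p=4
v=6: not odd, total = 44-6 = 38; p=10
v=9: odd, total = 38+9 = 47; p=11
total+p = 47+11 = 58

58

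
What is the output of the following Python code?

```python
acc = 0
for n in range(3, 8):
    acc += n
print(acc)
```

25

n=3: acc = 0+3 = 3
n=4: acc = 3+4 = 7
n=5: acc = 7+5 = 12
n=6: acc = 12+6 = 18
n=7: acc = 18+7 = 25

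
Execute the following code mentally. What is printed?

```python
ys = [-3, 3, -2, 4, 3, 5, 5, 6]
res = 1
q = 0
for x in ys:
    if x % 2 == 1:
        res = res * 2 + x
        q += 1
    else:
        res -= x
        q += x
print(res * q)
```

x=-3: odd, res = 1*2+(-3) = -1; q=1
x=3: odd, res = (-1)*2+3 = 1; q=2
x=-2: not odd, res = 1-(-2) = 3; q=0
x=4: not odd, res = 3-4 = -1; q=4
x=3: odd, res = (-1)*2+3 = 1; q=5
x=5: odd, res = 1*2+5 = 7; q=6
x=5: odd, res = 7*2+5 = 19; q=7
x=6: not odd, res = 19-6 = 13; q=13
res*q = 13*13 = 169

169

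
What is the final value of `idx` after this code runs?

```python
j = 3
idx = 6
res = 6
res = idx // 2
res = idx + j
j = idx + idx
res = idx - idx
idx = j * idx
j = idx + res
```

res = 6//2 = 3
res = 6+3 = 9
j = 6+6 = 12
res = 6-6 = 0
idx = 12*6 = 72
j = 72+0 = 72

72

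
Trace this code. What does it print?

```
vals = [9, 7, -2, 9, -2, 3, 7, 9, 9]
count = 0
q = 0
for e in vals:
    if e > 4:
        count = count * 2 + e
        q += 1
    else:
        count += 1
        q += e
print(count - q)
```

e=9: >4, count = 0*2+9 = 9; q=1
e=7: >4, count = 9*2+7 = 25; q=2
e=-2: not >4, count = 25+1 = 26; q=0
e=9: >4, count = 26*2+9 = 61; q=1
e=-2: not >4, count = 61+1 = 62; q=-1
e=3: not >4, count = 62+1 = 63; q=2
e=7: >4, count = 63*2+7 = 133; q=3
e=9: >4, count = 133*2+9 = 275; q=4
e=9: >4, count = 275*2+9 = 559; q=5
count-q = 559-5 = 554

554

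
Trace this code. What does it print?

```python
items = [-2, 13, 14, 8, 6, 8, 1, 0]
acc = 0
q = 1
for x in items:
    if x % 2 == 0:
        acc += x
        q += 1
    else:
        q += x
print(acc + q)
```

55

x=-2: even, acc = 0+(-2) = -2; q=2
x=13: not even; q=15
x=14: even, acc = (-2)+14 = 12; q=16
x=8: even, acc = 12+8 = 20; q=17
x=6: even, acc = 20+6 = 26; q=18
x=8: even, acc = 26+8 = 34; q=19
x=1: not even; q=20
x=0: even, acc = 34+0 = 34; q=21
acc+q = 34+21 = 55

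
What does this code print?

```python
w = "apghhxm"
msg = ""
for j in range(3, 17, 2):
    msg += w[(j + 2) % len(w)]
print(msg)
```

j=3: add w[5]='x' → 'x'
j=5: add w[0]='a' → 'xa'
j=7: add w[2]='g' → 'xag'
j=9: add w[4]='h' → 'xagh'
j=11: add w[6]='m' → 'xaghm'
j=13: add w[1]='p' → 'xaghmp'
j=15: add w[3]='h' → 'xaghmph'

xaghmph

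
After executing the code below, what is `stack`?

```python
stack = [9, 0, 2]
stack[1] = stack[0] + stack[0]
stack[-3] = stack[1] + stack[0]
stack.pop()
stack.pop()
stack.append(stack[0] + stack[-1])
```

[27, 54]

stack[1] = stack[0]+stack[0] = 9+9 = 18 → [9, 18, 2]
stack[-3] = stack[1]+stack[0] = 18+9 = 27 → [27, 18, 2]
pop() removes 2 → [27, 18]
pop() removes 18 → [27]
append stack[0]+stack[-1] = 27+27 = 54 → [27, 54]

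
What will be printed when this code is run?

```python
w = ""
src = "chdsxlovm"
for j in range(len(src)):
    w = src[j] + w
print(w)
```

mvolxsdhc

j=0: prepend 'c' → 'c'
j=1: prepend 'h' → 'hc'
j=2: prepend 'd' → 'dhc'
j=3: prepend 's' → 'sdhc'
j=4: prepend 'x' → 'xsdhc'
j=5: prepend 'l' → 'lxsdhc'
j=6: prepend 'o' → 'olxsdhc'
j=7: prepend 'v' → 'volxsdhc'
j=8: prepend 'm' → 'mvolxsdhc'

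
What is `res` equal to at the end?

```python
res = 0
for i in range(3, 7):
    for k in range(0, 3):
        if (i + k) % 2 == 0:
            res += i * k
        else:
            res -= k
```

i=3,k=0: odd sum, res = 0-0 = 0
i=3,k=1: even sum, res = 0+3 = 3
i=3,k=2: odd sum, res = 3-2 = 1
i=4,k=0: even sum, res = 1+0 = 1
i=4,k=1: odd sum, res = 1-1 = 0
i=4,k=2: even sum, res = 0+8 = 8
i=5,k=0: odd sum, res = 8-0 = 8
i=5,k=1: even sum, res = 8+5 = 13
i=5,k=2: odd sum, res = 13-2 = 11
i=6,k=0: even sum, res = 11+0 = 11
i=6,k=1: odd sum, res = 11-1 = 10
i=6,k=2: even sum, res = 10+12 = 22

22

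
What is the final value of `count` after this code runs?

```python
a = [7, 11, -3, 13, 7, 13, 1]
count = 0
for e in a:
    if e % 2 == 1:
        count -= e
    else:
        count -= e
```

e=7: odd, count = 0-7 = -7
e=11: odd, count = (-7)-11 = -18
e=-3: odd, count = (-18)-(-3) = -15
e=13: odd, count = (-15)-13 = -28
e=7: odd, count = (-28)-7 = -35
e=13: odd, count = (-35)-13 = -48
e=1: odd, count = (-48)-1 = -49

-49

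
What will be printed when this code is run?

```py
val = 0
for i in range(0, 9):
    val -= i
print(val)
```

i=0: val = 0-0 = 0
i=1: val = 0-1 = -1
i=2: val = (-1)-2 = -3
i=3: val = (-3)-3 = -6
i=4: val = (-6)-4 = -10
i=5: val = (-10)-5 = -15
i=6: val = (-15)-6 = -21
i=7: val = (-21)-7 = -28
i=8: val = (-28)-8 = -36

-36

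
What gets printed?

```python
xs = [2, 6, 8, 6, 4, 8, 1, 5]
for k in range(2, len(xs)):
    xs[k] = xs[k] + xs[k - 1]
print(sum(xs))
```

k=2: xs[2] = 8+6 = 14 → [2, 6, 14, 6, 4, 8, 1, 5]
k=3: xs[3] = 6+14 = 20 → [2, 6, 14, 20, 4, 8, 1, 5]
k=4: xs[4] = 4+20 = 24 → [2, 6, 14, 20, 24, 8, 1, 5]
k=5: xs[5] = 8+24 = 32 → [2, 6, 14, 20, 24, 32, 1, 5]
k=6: xs[6] = 1+32 = 33 → [2, 6, 14, 20, 24, 32, 33, 5]
k=7: xs[7] = 5+33 = 38 → [2, 6, 14, 20, 24, 32, 33, 38]
sum = 169

169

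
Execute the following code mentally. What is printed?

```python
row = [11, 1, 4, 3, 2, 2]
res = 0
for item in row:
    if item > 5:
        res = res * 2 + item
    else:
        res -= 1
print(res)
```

6

item=11: >5, res = 0*2+11 = 11
item=1: not >5, res = 11-1 = 10
item=4: not >5, res = 10-1 = 9
item=3: not >5, res = 9-1 = 8
item=2: not >5, res = 8-1 = 7
item=2: not >5, res = 7-1 = 6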